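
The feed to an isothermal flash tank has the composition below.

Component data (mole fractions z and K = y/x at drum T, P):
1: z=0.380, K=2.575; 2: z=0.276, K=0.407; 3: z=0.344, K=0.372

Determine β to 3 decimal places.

β = 0.227

Material balance + equilibrium reduce to Σ zᵢ(Kᵢ−1)/(1+β(Kᵢ−1)) = 0.
Check two-phase: ΣzᵢKᵢ = 1.219 > 1 and Σzᵢ/Kᵢ = 1.750 > 1, so g(0) = 0.219 > 0 and g(1) = -0.750 < 0.
Iterate (Newton) starting at β = 0.34:
  β = 0.340: g = -0.0899, g' = -0.771 → β = 0.223
  β = 0.223: g = 0.0027, g' = -0.828 → β = 0.227
Converged at β = 0.227.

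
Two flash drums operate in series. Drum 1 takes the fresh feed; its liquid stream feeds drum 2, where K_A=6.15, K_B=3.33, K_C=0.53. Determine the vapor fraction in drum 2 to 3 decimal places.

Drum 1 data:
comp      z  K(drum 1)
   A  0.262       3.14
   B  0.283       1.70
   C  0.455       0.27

Drum 1:
Rachford–Rice: g(ψ₁) = Σ zᵢ(Kᵢ−1)/(1+ψ₁(Kᵢ−1)) = 0.
Feasibility: ΣzᵢKᵢ = 1.427, Σzᵢ/Kᵢ = 1.935 — both > 1, two phases present.
Newton iteration, ψ₁⁰ = 0.5:
  ψ₁ = 0.500: g = -0.1055, g' = -0.957 → ψ₁ = 0.390
  ψ₁ = 0.390: g = -0.0030, g' = -0.916 → ψ₁ = 0.387
Converged at ψ₁ = 0.387.
Drum-1 compositions:
  A: x = 0.143, y = 0.450
  B: x = 0.223, y = 0.379
  C: x = 0.634, y = 0.171
Drum-2 feed = drum-1 liquid: z₂ = (0.1434, 0.2227, 0.6339).
Drum 2:
Material balance + equilibrium reduce to Σ zᵢ(Kᵢ−1)/(1+ψ₂(Kᵢ−1)) = 0.
g(0) = ΣzᵢKᵢ − 1 = 0.959 and g(1) = 1 − Σzᵢ/Kᵢ = -0.286, so a root lies in (0, 1).
Iterate (Newton) starting at ψ₂ = 0.5:
  ψ₂ = 0.500: g = 0.0568, g' = -0.795 → ψ₂ = 0.571
  ψ₂ = 0.571: g = 0.0025, g' = -0.729 → ψ₂ = 0.575
Converged at ψ₂ = 0.575.
  A: x = 0.036, y = 0.223
  B: x = 0.095, y = 0.317
  C: x = 0.869, y = 0.460

V/F (drum 2) = 0.575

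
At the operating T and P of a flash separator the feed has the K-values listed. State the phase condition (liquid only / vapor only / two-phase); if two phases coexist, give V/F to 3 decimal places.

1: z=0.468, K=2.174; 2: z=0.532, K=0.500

two-phase, V/F = 0.483

ΣzᵢKᵢ = 1.283; Σzᵢ/Kᵢ = 1.279.
Both exceed 1, so a two-phase solution exists.
Material balance + equilibrium reduce to Σ zᵢ(Kᵢ−1)/(1+ψ(Kᵢ−1)) = 0.
Binary case is linear: z₁(K₁−1)(1+ψ(K₂−1)) + z₂(K₂−1)(1+ψ(K₁−1)) = 0
⇒ ψ = [z₁(K₁−1)+z₂(K₂−1)] / [−(K₁−1)(K₂−1)] = 0.2834/0.5870 = 0.483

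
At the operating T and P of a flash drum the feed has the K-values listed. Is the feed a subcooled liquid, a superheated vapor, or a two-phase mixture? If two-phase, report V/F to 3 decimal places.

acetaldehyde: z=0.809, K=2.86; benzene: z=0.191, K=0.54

ΣzᵢKᵢ = 2.417; Σzᵢ/Kᵢ = 0.637.
Since Σzᵢ/Kᵢ < 1 the mixture is above its dew point — single vapor phase.

superheated vapor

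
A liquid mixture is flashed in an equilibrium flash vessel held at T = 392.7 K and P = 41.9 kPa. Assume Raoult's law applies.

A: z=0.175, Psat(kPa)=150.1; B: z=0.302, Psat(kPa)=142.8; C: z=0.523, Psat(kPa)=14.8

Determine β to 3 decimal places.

Raoult's law: Kᵢ = Pᵢˢᵃᵗ/P = Pᵢˢᵃᵗ/41.9.
  K_A = 150.1/41.9 = 3.58234, K_B = 142.8/41.9 = 3.40811, K_C = 14.8/41.9 = 0.35322
Material balance + equilibrium reduce to Σ zᵢ(Kᵢ−1)/(1+β(Kᵢ−1)) = 0.
Check two-phase: ΣzᵢKᵢ = 1.841 > 1 and Σzᵢ/Kᵢ = 1.618 > 1, so g(0) = 0.841 > 0 and g(1) = -0.618 < 0.
Iterate (Newton) starting at β = 0.38:
  β = 0.380: g = 0.1593, g' = -1.159 → β = 0.517
  β = 0.517: g = 0.0088, g' = -1.055 → β = 0.526
Converged at β = 0.526.

β = 0.526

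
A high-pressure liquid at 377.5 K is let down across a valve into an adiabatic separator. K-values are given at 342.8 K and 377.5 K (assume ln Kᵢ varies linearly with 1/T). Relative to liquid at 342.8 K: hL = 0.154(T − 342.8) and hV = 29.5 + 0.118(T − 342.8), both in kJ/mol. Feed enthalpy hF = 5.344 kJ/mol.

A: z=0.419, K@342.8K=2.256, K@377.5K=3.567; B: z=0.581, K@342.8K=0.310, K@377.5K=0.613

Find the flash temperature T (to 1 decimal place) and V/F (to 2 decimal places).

Adiabatic flash: solve Rachford–Rice at each trial T, then check hF = ψ·hV(T) + (1−ψ)·hL(T).
  T = 342.8 K: K = (2.256, 0.310), RR gives ψ = 0.145, H_out = 4.268 kJ/mol
  T = 377.5 K: K = (3.567, 0.613), RR gives ψ = 0.856, H_out = 29.536 kJ/mol
  T = 360.1 K: K = (2.866, 0.443), RR gives ψ = 0.441, H_out = 15.386 kJ/mol
  T = 351.5 K: K = (2.552, 0.372), RR gives ψ = 0.293, H_out = 9.903 kJ/mol
  T = 347.1 K: K = (2.400, 0.340), RR gives ψ = 0.220, H_out = 7.106 kJ/mol
  T = 345.0 K: K = (2.329, 0.325), RR gives ψ = 0.184, H_out = 5.739 kJ/mol
Linear interpolation between T = 342.8 (H_out = 4.268) and T = 345.0 (H_out = 5.739) on hF = 5.344 gives T ≈ 344.4 K, at which ψ = 0.17.

T = 344.4 K, V/F = 0.17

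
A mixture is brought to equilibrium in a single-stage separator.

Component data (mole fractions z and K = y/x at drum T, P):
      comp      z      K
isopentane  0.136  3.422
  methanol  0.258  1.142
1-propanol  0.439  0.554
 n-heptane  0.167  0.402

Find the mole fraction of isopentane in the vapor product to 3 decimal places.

y_isopentane = 0.385

Newton–Raphson from β = 0.5:
  β = 0.500: g = -0.2113, g' = -0.434 → β = 0.013
  β = 0.013: g = 0.0582, g' = -0.904 → β = 0.078
  β = 0.078: g = 0.0060, g' = -0.730 → β = 0.086
Converged at β = 0.086.
Compositions from xᵢ = zᵢ/(1+β(Kᵢ−1)), yᵢ = Kᵢxᵢ:
  isopentane: x = 0.113, y = 0.385
  methanol: x = 0.255, y = 0.291
  1-propanol: x = 0.456, y = 0.253
  n-heptane: x = 0.176, y = 0.071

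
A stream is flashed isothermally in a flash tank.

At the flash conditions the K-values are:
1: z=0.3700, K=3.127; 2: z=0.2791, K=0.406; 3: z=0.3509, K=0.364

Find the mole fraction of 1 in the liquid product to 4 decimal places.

x_1 = 0.2250

Newton iteration, V/F⁰ = 0.5:
  V/F = 0.5000: g = -0.18167, g' = -0.8975 → V/F = 0.2976
  V/F = 0.2976: g = 0.00528, g' = -0.9890 → V/F = 0.3029
Converged at V/F = 0.3029.
Compositions from xᵢ = zᵢ/(1+V/F(Kᵢ−1)), yᵢ = Kᵢxᵢ:
  1: x = 0.2250, y = 0.7036
  2: x = 0.3403, y = 0.1382
  3: x = 0.4346, y = 0.1582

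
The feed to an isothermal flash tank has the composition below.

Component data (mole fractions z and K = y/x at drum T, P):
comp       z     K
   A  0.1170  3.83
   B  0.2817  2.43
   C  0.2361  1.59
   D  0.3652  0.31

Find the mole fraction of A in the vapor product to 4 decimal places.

Material balance + equilibrium reduce to Σ zᵢ(Kᵢ−1)/(1+β(Kᵢ−1)) = 0.
g(0) = ΣzᵢKᵢ − 1 = 0.6213 and g(1) = 1 − Σzᵢ/Kᵢ = -0.4730, so a root lies in (0, 1).
Newton–Raphson from β = 0.5:
  β = 0.5000: g = 0.09484, g' = -0.8108 → β = 0.6170
  β = 0.6170: g = -0.00207, g' = -0.8582 → β = 0.6146
Converged at β = 0.6146.
Compositions from xᵢ = zᵢ/(1+β(Kᵢ−1)), yᵢ = Kᵢxᵢ:
  A: x = 0.0427, y = 0.1636
  B: x = 0.1499, y = 0.3643
  C: x = 0.1733, y = 0.2755
  D: x = 0.6341, y = 0.1966

y_A = 0.1636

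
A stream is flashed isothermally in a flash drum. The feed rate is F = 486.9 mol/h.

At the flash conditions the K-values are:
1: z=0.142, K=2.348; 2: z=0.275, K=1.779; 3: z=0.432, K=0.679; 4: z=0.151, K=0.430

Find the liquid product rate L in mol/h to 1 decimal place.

Iterate (Newton) starting at ψ = 0.5:
  ψ = 0.500: g = -0.0170, g' = -0.338 → ψ = 0.450
Converged at ψ = 0.450.
Then V = ψ·F = 0.4498·486.9 = 219.0 mol/h and L = F − V = 267.9 mol/h.

L = 267.9 mol/h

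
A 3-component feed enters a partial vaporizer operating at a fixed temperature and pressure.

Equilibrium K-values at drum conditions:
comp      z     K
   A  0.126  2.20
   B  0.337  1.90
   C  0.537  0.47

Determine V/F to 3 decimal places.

V/F = 0.324

Material balance + equilibrium reduce to Σ zᵢ(Kᵢ−1)/(1+V/F(Kᵢ−1)) = 0.
Check two-phase: ΣzᵢKᵢ = 1.170 > 1 and Σzᵢ/Kᵢ = 1.377 > 1, so g(0) = 0.170 > 0 and g(1) = -0.377 < 0.
Newton iteration, V/F⁰ = 0.4:
  V/F = 0.400: g = -0.0360, g' = -0.473 → V/F = 0.324
Converged at V/F = 0.324.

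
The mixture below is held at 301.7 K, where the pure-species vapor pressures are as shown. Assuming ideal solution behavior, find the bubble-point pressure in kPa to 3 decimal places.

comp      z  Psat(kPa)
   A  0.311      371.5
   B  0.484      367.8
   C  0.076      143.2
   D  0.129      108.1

At the bubble point ψ → 0, so ΣzᵢKᵢ = 1 with Kᵢ = Pᵢˢᵃᵗ/P ⇒ P = ΣzᵢPᵢˢᵃᵗ.
P = 0.311·371.5 + 0.484·367.8 + 0.076·143.2 + 0.129·108.1 = 318.380 kPa

Pbub = 318.380 kPa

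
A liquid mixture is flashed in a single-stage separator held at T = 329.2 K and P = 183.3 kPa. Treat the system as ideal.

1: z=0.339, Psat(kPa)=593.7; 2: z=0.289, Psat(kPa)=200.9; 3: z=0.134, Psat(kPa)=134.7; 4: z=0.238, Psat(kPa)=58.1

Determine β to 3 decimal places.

Raoult's law: Kᵢ = Pᵢˢᵃᵗ/P = Pᵢˢᵃᵗ/183.3.
  K_1 = 593.7/183.3 = 3.23895, K_2 = 200.9/183.3 = 1.09602, K_3 = 134.7/183.3 = 0.73486, K_4 = 58.1/183.3 = 0.31697
Let β = V/F and solve Σ zᵢ(Kᵢ−1)/(1+β(Kᵢ−1)) = 0.
Feasibility: ΣzᵢKᵢ = 1.589, Σzᵢ/Kᵢ = 1.302 — both > 1, two phases present.
Iterate (Newton) starting at β = 0.5:
  β = 0.500: g = 0.0968, g' = -0.649 → β = 0.649
  β = 0.649: g = 0.0006, g' = -0.657 → β = 0.650
Converged at β = 0.650.

β = 0.650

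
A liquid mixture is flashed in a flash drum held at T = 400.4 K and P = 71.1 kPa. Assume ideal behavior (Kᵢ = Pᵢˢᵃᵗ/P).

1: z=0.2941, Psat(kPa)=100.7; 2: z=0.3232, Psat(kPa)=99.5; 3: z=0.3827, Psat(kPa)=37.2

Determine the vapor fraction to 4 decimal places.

Raoult's law: Kᵢ = Pᵢˢᵃᵗ/P = Pᵢˢᵃᵗ/71.1.
  K_1 = 100.7/71.1 = 1.416315, K_2 = 99.5/71.1 = 1.399437, K_3 = 37.2/71.1 = 0.523207
Rachford–Rice: g(ψ) = Σ zᵢ(Kᵢ−1)/(1+ψ(Kᵢ−1)) = 0.
Feasibility: ΣzᵢKᵢ = 1.0691, Σzᵢ/Kᵢ = 1.1701 — both > 1, two phases present.
Newton–Raphson from ψ = 0.5:
  ψ = 0.5000: g = -0.03064, g' = -0.2207 → ψ = 0.3612
  ψ = 0.3612: g = -0.00118, g' = -0.2049 → ψ = 0.3555
Converged at ψ = 0.3554.

ψ = 0.3554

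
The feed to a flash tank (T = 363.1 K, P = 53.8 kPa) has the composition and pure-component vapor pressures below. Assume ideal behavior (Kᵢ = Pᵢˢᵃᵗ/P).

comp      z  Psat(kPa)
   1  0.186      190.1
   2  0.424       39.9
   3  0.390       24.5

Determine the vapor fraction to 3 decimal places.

Raoult's law: Kᵢ = Pᵢˢᵃᵗ/P = Pᵢˢᵃᵗ/53.8.
  K_1 = 190.1/53.8 = 3.53346, K_2 = 39.9/53.8 = 0.74164, K_3 = 24.5/53.8 = 0.45539
Rachford–Rice: g(ψ) = Σ zᵢ(Kᵢ−1)/(1+ψ(Kᵢ−1)) = 0.
Feasibility: ΣzᵢKᵢ = 1.149, Σzᵢ/Kᵢ = 1.481 — both > 1, two phases present.
Iterate (Newton) starting at ψ = 0.5:
  ψ = 0.500: g = -0.2098, g' = -0.488 → ψ = 0.070
  ψ = 0.070: g = 0.0677, g' = -1.015 → ψ = 0.137
  ψ = 0.137: g = 0.0068, g' = -0.824 → ψ = 0.145
Converged at ψ = 0.145.

ψ = 0.145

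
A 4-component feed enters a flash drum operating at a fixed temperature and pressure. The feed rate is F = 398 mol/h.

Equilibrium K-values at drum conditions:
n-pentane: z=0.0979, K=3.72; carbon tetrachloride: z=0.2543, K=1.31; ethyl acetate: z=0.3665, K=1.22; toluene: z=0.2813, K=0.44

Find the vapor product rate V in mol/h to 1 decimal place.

Let ψ = V/F and solve Σ zᵢ(Kᵢ−1)/(1+ψ(Kᵢ−1)) = 0.
Check two-phase: ΣzᵢKᵢ = 1.2682 > 1 and Σzᵢ/Kᵢ = 1.1602 > 1, so g(0) = 0.2682 > 0 and g(1) = -0.1602 < 0.
Iterate (Newton) starting at ψ = 0.55:
  ψ = 0.5500: g = 0.01832, g' = -0.3324 → ψ = 0.6051
  ψ = 0.6051: g = -0.00009, g' = -0.3364 → ψ = 0.6048
Converged at ψ = 0.6048.
Then V = ψ·F = 0.6048·398 = 240.7 mol/h and L = F − V = 157.3 mol/h.

V = 240.7 mol/h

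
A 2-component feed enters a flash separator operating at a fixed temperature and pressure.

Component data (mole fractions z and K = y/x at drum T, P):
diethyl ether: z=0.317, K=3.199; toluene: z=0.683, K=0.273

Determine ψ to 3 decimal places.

ψ = 0.125

Binary case is linear: z₁(K₁−1)(1+ψ(K₂−1)) + z₂(K₂−1)(1+ψ(K₁−1)) = 0
⇒ ψ = [z₁(K₁−1)+z₂(K₂−1)] / [−(K₁−1)(K₂−1)] = 0.2005/1.5987 = 0.125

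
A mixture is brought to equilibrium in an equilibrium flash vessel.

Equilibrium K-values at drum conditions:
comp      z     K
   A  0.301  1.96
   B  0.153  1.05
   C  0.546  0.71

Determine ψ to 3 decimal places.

Rachford–Rice: g(ψ) = Σ zᵢ(Kᵢ−1)/(1+ψ(Kᵢ−1)) = 0.
g(0) = ΣzᵢKᵢ − 1 = 0.138 and g(1) = 1 − Σzᵢ/Kᵢ = -0.068, so a root lies in (0, 1).
Newton iteration, ψ⁰ = 0.5:
  ψ = 0.500: g = 0.0175, g' = -0.190 → ψ = 0.592
  ψ = 0.592: g = 0.0005, g' = -0.180 → ψ = 0.595
Converged at ψ = 0.595.

ψ = 0.595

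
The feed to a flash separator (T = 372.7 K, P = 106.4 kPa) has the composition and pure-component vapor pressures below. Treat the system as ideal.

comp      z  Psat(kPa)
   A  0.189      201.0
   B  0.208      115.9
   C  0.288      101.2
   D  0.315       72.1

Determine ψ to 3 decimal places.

Raoult's law: Kᵢ = Pᵢˢᵃᵗ/P = Pᵢˢᵃᵗ/106.4.
  K_A = 201.0/106.4 = 1.88910, K_B = 115.9/106.4 = 1.08929, K_C = 101.2/106.4 = 0.95113, K_D = 72.1/106.4 = 0.67763
Material balance + equilibrium reduce to Σ zᵢ(Kᵢ−1)/(1+ψ(Kᵢ−1)) = 0.
Feasibility: ΣzᵢKᵢ = 1.071, Σzᵢ/Kᵢ = 1.059 — both > 1, two phases present.
Iterate (Newton) starting at ψ = 0.63:
  ψ = 0.630: g = -0.0167, g' = -0.115 → ψ = 0.485
  ψ = 0.485: g = 0.0004, g' = -0.121 → ψ = 0.489
Converged at ψ = 0.489.

ψ = 0.489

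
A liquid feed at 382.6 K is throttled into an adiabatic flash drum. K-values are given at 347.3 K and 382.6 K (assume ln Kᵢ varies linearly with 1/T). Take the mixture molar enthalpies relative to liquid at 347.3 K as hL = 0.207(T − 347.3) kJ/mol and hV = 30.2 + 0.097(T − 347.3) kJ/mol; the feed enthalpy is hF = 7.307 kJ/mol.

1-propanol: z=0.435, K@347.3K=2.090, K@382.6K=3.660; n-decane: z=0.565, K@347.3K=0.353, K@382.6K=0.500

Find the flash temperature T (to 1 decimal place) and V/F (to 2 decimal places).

T = 350.7 K, V/F = 0.22

Adiabatic flash: solve Rachford–Rice at each trial T, then check hF = ψ·hV(T) + (1−ψ)·hL(T).
  T = 347.3 K: K = (2.090, 0.353), RR gives ψ = 0.154, H_out = 4.650 kJ/mol
  T = 382.6 K: K = (3.660, 0.500), RR gives ψ = 0.658, H_out = 24.613 kJ/mol
  T = 365.0 K: K = (2.806, 0.424), RR gives ψ = 0.442, H_out = 16.156 kJ/mol
  T = 356.1 K: K = (2.428, 0.387), RR gives ψ = 0.315, H_out = 11.020 kJ/mol
  T = 351.7 K: K = (2.255, 0.370), RR gives ψ = 0.240, H_out = 8.053 kJ/mol
  T = 349.5 K: K = (2.171, 0.361), RR gives ψ = 0.199, H_out = 6.416 kJ/mol
Linear interpolation between T = 349.5 (H_out = 6.416) and T = 351.7 (H_out = 8.053) on hF = 7.307 gives T ≈ 350.7 K, at which ψ = 0.22.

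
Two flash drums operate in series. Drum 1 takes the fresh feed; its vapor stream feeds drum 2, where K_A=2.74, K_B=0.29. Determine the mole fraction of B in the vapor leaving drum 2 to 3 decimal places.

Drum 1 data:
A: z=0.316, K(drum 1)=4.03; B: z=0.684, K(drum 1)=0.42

y_B (drum 2) = 0.206

Drum 1:
Let ψ₁ = V/F and solve Σ zᵢ(Kᵢ−1)/(1+ψ₁(Kᵢ−1)) = 0.
Feasibility: ΣzᵢKᵢ = 1.561, Σzᵢ/Kᵢ = 1.707 — both > 1, two phases present.
Binary case is linear: z₁(K₁−1)(1+ψ₁(K₂−1)) + z₂(K₂−1)(1+ψ₁(K₁−1)) = 0
⇒ ψ₁ = [z₁(K₁−1)+z₂(K₂−1)] / [−(K₁−1)(K₂−1)] = 0.5608/1.7574 = 0.319
Drum-1 compositions:
  A: x = 0.161, y = 0.647
  B: x = 0.839, y = 0.353
Drum-2 feed = drum-1 vapor: z₂ = (0.6475, 0.3525).
Drum 2:
Material balance + equilibrium reduce to Σ zᵢ(Kᵢ−1)/(1+ψ₂(Kᵢ−1)) = 0.
Check two-phase: ΣzᵢKᵢ = 1.876 > 1 and Σzᵢ/Kᵢ = 1.452 > 1, so g(0) = 0.876 > 0 and g(1) = -0.452 < 0.
Binary case is linear: z₁(K₁−1)(1+ψ₂(K₂−1)) + z₂(K₂−1)(1+ψ₂(K₁−1)) = 0
⇒ ψ₂ = [z₁(K₁−1)+z₂(K₂−1)] / [−(K₁−1)(K₂−1)] = 0.8763/1.2354 = 0.709
  A: x = 0.290, y = 0.794
  B: x = 0.710, y = 0.206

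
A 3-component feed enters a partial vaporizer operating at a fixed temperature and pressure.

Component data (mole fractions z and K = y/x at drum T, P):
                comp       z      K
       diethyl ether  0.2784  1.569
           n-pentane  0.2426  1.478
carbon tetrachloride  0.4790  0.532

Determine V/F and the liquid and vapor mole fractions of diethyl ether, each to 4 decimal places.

V/F = 0.2030, x_diethyl ether = 0.2496, y_diethyl ether = 0.3916

Newton–Raphson from V/F = 0.31:
  V/F = 0.3100: g = -0.02656, g' = -0.2507 → V/F = 0.2041
  V/F = 0.2041: g = -0.00026, g' = -0.2466 → V/F = 0.2030
Converged at V/F = 0.2030.
Compositions from xᵢ = zᵢ/(1+V/F(Kᵢ−1)), yᵢ = Kᵢxᵢ:
  diethyl ether: x = 0.2496, y = 0.3916
  n-pentane: x = 0.2211, y = 0.3268
  carbon tetrachloride: x = 0.5293, y = 0.2816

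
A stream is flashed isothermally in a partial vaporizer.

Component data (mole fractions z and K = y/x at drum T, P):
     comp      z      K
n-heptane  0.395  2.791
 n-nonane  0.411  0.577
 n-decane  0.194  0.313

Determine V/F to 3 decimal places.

V/F = 0.427

Material balance + equilibrium reduce to Σ zᵢ(Kᵢ−1)/(1+V/F(Kᵢ−1)) = 0.
Check two-phase: ΣzᵢKᵢ = 1.400 > 1 and Σzᵢ/Kᵢ = 1.474 > 1, so g(0) = 0.400 > 0 and g(1) = -0.474 < 0.
Newton–Raphson from V/F = 0.5:
  V/F = 0.500: g = -0.0503, g' = -0.683 → V/F = 0.426
  V/F = 0.426: g = 0.0005, g' = -0.700 → V/F = 0.427
Converged at V/F = 0.427.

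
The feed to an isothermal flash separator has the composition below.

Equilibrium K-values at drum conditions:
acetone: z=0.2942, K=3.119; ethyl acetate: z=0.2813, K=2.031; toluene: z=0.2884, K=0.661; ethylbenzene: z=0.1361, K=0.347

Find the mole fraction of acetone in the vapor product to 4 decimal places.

y_acetone = 0.3126

Let β = V/F and solve Σ zᵢ(Kᵢ−1)/(1+β(Kᵢ−1)) = 0.
Check two-phase: ΣzᵢKᵢ = 1.7268 > 1 and Σzᵢ/Kᵢ = 1.0614 > 1, so g(0) = 0.7268 > 0 and g(1) = -0.0614 < 0.
Newton iteration, β⁰ = 0.5:
  β = 0.5000: g = 0.24439, g' = -0.6176 → β = 0.8957
  β = 0.8957: g = 0.01141, g' = -0.6432 → β = 0.9134
  β = 0.9134: g = -0.00013, g' = -0.6585 → β = 0.9132
Converged at β = 0.9132.
Compositions from xᵢ = zᵢ/(1+β(Kᵢ−1)), yᵢ = Kᵢxᵢ:
  acetone: x = 0.1002, y = 0.3126
  ethyl acetate: x = 0.1449, y = 0.2943
  toluene: x = 0.4177, y = 0.2761
  ethylbenzene: x = 0.3372, y = 0.1170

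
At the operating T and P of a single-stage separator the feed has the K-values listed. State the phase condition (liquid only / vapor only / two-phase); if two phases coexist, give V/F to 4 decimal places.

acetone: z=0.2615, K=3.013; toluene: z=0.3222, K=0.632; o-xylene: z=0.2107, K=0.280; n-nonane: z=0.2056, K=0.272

two-phase, V/F = 0.0906

ΣzᵢKᵢ = 1.1064; Σzᵢ/Kᵢ = 2.1050.
Both exceed 1, so a two-phase solution exists.
Rachford–Rice: g(ψ) = Σ zᵢ(Kᵢ−1)/(1+ψ(Kᵢ−1)) = 0.
Newton iteration, ψ⁰ = 0.5:
  ψ = 0.5000: g = -0.35534, g' = -0.8648 → ψ = 0.0891
  ψ = 0.0891: g = 0.00159, g' = -1.0578 → ψ = 0.0906
Converged at ψ = 0.0906.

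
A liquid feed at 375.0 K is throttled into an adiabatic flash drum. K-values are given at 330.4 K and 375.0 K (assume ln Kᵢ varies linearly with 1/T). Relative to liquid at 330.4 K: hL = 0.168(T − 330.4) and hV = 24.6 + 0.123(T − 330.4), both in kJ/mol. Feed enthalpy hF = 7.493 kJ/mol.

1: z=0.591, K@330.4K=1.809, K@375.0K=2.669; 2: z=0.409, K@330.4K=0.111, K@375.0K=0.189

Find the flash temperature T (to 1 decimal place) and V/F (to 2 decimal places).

Adiabatic flash: solve Rachford–Rice at each trial T, then check hF = ψ·hV(T) + (1−ψ)·hL(T).
  T = 330.4 K: K = (1.809, 0.111), RR gives ψ = 0.159, H_out = 3.917 kJ/mol
  T = 375.0 K: K = (2.669, 0.189), RR gives ψ = 0.484, H_out = 18.420 kJ/mol
  T = 352.7 K: K = (2.225, 0.147), RR gives ψ = 0.359, H_out = 12.219 kJ/mol
  T = 341.5 K: K = (2.012, 0.128), RR gives ψ = 0.274, H_out = 8.465 kJ/mol
  T = 335.9 K: K = (1.909, 0.119), RR gives ψ = 0.221, H_out = 6.305 kJ/mol
  T = 338.7 K: K = (1.960, 0.124), RR gives ψ = 0.248, H_out = 7.414 kJ/mol
  T = 340.1 K: K = (1.986, 0.126), RR gives ψ = 0.261, H_out = 7.946 kJ/mol
Linear interpolation between T = 338.7 (H_out = 7.414) and T = 340.1 (H_out = 7.946) on hF = 7.493 gives T ≈ 338.9 K, at which ψ = 0.25.

T = 338.9 K, V/F = 0.25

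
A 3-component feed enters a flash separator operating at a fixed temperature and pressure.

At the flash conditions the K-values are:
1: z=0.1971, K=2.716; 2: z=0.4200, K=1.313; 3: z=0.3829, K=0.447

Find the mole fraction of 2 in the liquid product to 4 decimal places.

x_2 = 0.3625

Let ψ = V/F and solve Σ zᵢ(Kᵢ−1)/(1+ψ(Kᵢ−1)) = 0.
Check two-phase: ΣzᵢKᵢ = 1.2579 > 1 and Σzᵢ/Kᵢ = 1.2490 > 1, so g(0) = 0.2579 > 0 and g(1) = -0.2490 < 0.
Newton–Raphson from ψ = 0.5:
  ψ = 0.5000: g = 0.00304, g' = -0.4226 → ψ = 0.5072
Converged at ψ = 0.5072.
Compositions from xᵢ = zᵢ/(1+ψ(Kᵢ−1)), yᵢ = Kᵢxᵢ:
  1: x = 0.1054, y = 0.2862
  2: x = 0.3625, y = 0.4759
  3: x = 0.5322, y = 0.2379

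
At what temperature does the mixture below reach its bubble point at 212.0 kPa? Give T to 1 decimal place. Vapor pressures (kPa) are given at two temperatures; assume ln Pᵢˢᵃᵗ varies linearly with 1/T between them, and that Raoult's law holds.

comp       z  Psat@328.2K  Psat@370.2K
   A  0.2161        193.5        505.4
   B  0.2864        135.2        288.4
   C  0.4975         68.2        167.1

T = 356.7 K

Bubble-point temperature: ΣzᵢPᵢˢᵃᵗ(T) = P. Interpolate ln Pᵢˢᵃᵗ = aᵢ + bᵢ/T.
  T = 328.2 K: ΣzᵢPᵢˢᵃᵗ = 114.47 kPa
  T = 370.2 K: ΣzᵢPᵢˢᵃᵗ = 274.95 kPa
  T = 349.2 K: ΣzᵢPᵢˢᵃᵗ = 181.98 kPa
  T = 359.7 K: ΣzᵢPᵢˢᵃᵗ = 224.99 kPa
  T = 354.4 K: ΣzᵢPᵢˢᵃᵗ = 202.44 kPa
  T = 357.0 K: ΣzᵢPᵢˢᵃᵗ = 213.29 kPa
Interpolating between 354.4 K and 357.0 K gives T ≈ 356.7 K.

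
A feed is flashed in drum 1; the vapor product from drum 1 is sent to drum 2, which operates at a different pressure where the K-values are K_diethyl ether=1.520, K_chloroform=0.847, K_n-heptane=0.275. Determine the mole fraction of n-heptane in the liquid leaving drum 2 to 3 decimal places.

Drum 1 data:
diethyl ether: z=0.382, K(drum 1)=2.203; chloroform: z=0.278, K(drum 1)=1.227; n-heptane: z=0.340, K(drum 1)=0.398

x_n-heptane (drum 2) = 0.250

Drum 1:
Let ψ₁ = V/F and solve Σ zᵢ(Kᵢ−1)/(1+ψ₁(Kᵢ−1)) = 0.
g(0) = ΣzᵢKᵢ − 1 = 0.318 and g(1) = 1 − Σzᵢ/Kᵢ = -0.254, so a root lies in (0, 1).
Newton iteration, ψ₁⁰ = 0.58:
  ψ₁ = 0.580: g = 0.0120, g' = -0.494 → ψ₁ = 0.604
Converged at ψ₁ = 0.604.
Drum-1 compositions:
  diethyl ether: x = 0.221, y = 0.487
  chloroform: x = 0.244, y = 0.300
  n-heptane: x = 0.534, y = 0.213
Drum-2 feed = drum-1 vapor: z₂ = (0.4874, 0.3000, 0.2126).
Drum 2:
Let ψ₂ = V/F and solve Σ zᵢ(Kᵢ−1)/(1+ψ₂(Kᵢ−1)) = 0.
Check two-phase: ΣzᵢKᵢ = 1.053 > 1 and Σzᵢ/Kᵢ = 1.448 > 1, so g(0) = 0.053 > 0 and g(1) = -0.448 < 0.
Newton–Raphson from ψ₂ = 0.48:
  ψ₂ = 0.480: g = -0.0832, g' = -0.356 → ψ₂ = 0.246
  ψ₂ = 0.246: g = -0.0106, g' = -0.277 → ψ₂ = 0.208
  ψ₂ = 0.208: g = -0.0001, g' = -0.270 → ψ₂ = 0.207
Converged at ψ₂ = 0.207.
  diethyl ether: x = 0.440, y = 0.669
  chloroform: x = 0.310, y = 0.262
  n-heptane: x = 0.250, y = 0.069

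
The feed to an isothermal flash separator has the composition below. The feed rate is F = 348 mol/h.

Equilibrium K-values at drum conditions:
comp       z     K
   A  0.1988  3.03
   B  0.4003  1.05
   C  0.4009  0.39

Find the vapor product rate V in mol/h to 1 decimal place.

Rachford–Rice: g(ψ) = Σ zᵢ(Kᵢ−1)/(1+ψ(Kᵢ−1)) = 0.
Check two-phase: ΣzᵢKᵢ = 1.1790 > 1 and Σzᵢ/Kᵢ = 1.4748 > 1, so g(0) = 0.1790 > 0 and g(1) = -0.4748 < 0.
Newton iteration, ψ⁰ = 0.5:
  ψ = 0.5000: g = -0.13206, g' = -0.5116 → ψ = 0.2418
  ψ = 0.2418: g = 0.00358, g' = -0.5748 → ψ = 0.2481
Converged at ψ = 0.2481.
Then V = ψ·F = 0.2481·348 = 86.3 mol/h and L = F − V = 261.7 mol/h.

V = 86.3 mol/h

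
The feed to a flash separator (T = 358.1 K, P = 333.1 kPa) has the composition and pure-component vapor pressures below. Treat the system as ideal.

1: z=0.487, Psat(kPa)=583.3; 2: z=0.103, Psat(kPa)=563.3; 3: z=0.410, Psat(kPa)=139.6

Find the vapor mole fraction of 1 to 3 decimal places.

Raoult's law: Kᵢ = Pᵢˢᵃᵗ/P = Pᵢˢᵃᵗ/333.1.
  K_1 = 583.3/333.1 = 1.75113, K_2 = 563.3/333.1 = 1.69108, K_3 = 139.6/333.1 = 0.41909
Iterate (Newton) starting at ψ = 0.46:
  ψ = 0.460: g = 0.0009, g' = -0.438 → ψ = 0.462
Converged at ψ = 0.462.
Compositions from xᵢ = zᵢ/(1+ψ(Kᵢ−1)), yᵢ = Kᵢxᵢ:
  1: x = 0.362, y = 0.633
  2: x = 0.078, y = 0.132
  3: x = 0.560, y = 0.235

y_1 = 0.633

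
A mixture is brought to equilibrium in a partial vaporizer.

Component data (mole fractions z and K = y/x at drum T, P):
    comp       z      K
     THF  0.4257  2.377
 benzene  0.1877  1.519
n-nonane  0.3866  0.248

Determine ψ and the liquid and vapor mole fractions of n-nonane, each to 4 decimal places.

Material balance + equilibrium reduce to Σ zᵢ(Kᵢ−1)/(1+ψ(Kᵢ−1)) = 0.
g(0) = ΣzᵢKᵢ − 1 = 0.3929 and g(1) = 1 − Σzᵢ/Kᵢ = -0.8615, so a root lies in (0, 1).
Iterate (Newton) starting at ψ = 0.36:
  ψ = 0.3600: g = 0.07535, g' = -0.8078 → ψ = 0.4533
  ψ = 0.4533: g = -0.00129, g' = -0.8423 → ψ = 0.4518
Converged at ψ = 0.4517.
Compositions from xᵢ = zᵢ/(1+ψ(Kᵢ−1)), yᵢ = Kᵢxᵢ:
  THF: x = 0.2624, y = 0.6238
  benzene: x = 0.1521, y = 0.2310
  n-nonane: x = 0.5855, y = 0.1452

ψ = 0.4517, x_n-nonane = 0.5855, y_n-nonane = 0.1452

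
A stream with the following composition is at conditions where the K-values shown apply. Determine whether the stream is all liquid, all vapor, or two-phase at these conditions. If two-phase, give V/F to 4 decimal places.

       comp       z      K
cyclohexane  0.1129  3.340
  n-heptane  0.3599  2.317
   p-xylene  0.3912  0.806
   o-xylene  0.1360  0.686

ΣzᵢKᵢ = 1.6196; Σzᵢ/Kᵢ = 0.8727.
Since Σzᵢ/Kᵢ < 1 the mixture is above its dew point — single vapor phase.

all vapor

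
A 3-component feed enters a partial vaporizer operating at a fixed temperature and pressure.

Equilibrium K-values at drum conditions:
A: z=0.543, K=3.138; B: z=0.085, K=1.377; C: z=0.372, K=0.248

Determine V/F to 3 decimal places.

V/F = 0.621

Rachford–Rice: g(V/F) = Σ zᵢ(Kᵢ−1)/(1+V/F(Kᵢ−1)) = 0.
Check two-phase: ΣzᵢKᵢ = 1.913 > 1 and Σzᵢ/Kᵢ = 1.735 > 1, so g(0) = 0.913 > 0 and g(1) = -0.735 < 0.
Newton–Raphson from V/F = 0.5:
  V/F = 0.500: g = 0.1398, g' = -1.129 → V/F = 0.624
  V/F = 0.624: g = -0.0036, g' = -1.210 → V/F = 0.621
Converged at V/F = 0.621.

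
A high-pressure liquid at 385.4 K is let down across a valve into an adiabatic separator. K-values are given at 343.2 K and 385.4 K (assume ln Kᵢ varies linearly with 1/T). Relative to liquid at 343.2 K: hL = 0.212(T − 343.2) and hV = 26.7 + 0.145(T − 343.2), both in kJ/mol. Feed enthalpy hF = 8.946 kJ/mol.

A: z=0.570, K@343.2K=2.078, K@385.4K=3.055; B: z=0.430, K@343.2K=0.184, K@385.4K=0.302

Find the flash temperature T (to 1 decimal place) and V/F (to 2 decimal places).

Adiabatic flash: solve Rachford–Rice at each trial T, then check hF = ψ·hV(T) + (1−ψ)·hL(T).
  T = 343.2 K: K = (2.078, 0.184), RR gives ψ = 0.300, H_out = 8.000 kJ/mol
  T = 385.4 K: K = (3.055, 0.302), RR gives ψ = 0.607, H_out = 23.446 kJ/mol
  T = 364.3 K: K = (2.548, 0.239), RR gives ψ = 0.471, H_out = 16.392 kJ/mol
  T = 353.8 K: K = (2.309, 0.211), RR gives ψ = 0.394, H_out = 12.479 kJ/mol
  T = 348.5 K: K = (2.192, 0.197), RR gives ψ = 0.349, H_out = 10.325 kJ/mol
  T = 345.9 K: K = (2.136, 0.191), RR gives ψ = 0.326, H_out = 9.209 kJ/mol
  T = 344.5 K: K = (2.106, 0.187), RR gives ψ = 0.312, H_out = 8.589 kJ/mol
Linear interpolation between T = 344.5 (H_out = 8.589) and T = 345.9 (H_out = 9.209) on hF = 8.946 gives T ≈ 345.3 K, at which ψ = 0.32.

T = 345.3 K, V/F = 0.32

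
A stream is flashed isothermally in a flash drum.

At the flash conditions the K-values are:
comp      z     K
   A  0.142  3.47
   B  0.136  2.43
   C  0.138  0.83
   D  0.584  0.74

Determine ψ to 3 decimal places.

Material balance + equilibrium reduce to Σ zᵢ(Kᵢ−1)/(1+ψ(Kᵢ−1)) = 0.
g(0) = ΣzᵢKᵢ − 1 = 0.370 and g(1) = 1 − Σzᵢ/Kᵢ = -0.052, so a root lies in (0, 1).
Iterate (Newton) starting at ψ = 0.5:
  ψ = 0.500: g = 0.0702, g' = -0.325 → ψ = 0.716
  ψ = 0.716: g = 0.0095, g' = -0.246 → ψ = 0.755
Converged at ψ = 0.755.

ψ = 0.755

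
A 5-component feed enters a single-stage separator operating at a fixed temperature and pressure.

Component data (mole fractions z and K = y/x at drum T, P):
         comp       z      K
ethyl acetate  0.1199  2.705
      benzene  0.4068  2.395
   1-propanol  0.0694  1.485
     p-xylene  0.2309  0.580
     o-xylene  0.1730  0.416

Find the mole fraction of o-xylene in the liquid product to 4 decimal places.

x_o-xylene = 0.3547

Let β = V/F and solve Σ zᵢ(Kᵢ−1)/(1+β(Kᵢ−1)) = 0.
Check two-phase: ΣzᵢKᵢ = 1.6076 > 1 and Σzᵢ/Kᵢ = 1.0749 > 1, so g(0) = 0.6076 > 0 and g(1) = -0.0749 < 0.
Iterate (Newton) starting at β = 0.5:
  β = 0.5000: g = 0.20629, g' = -0.5698 → β = 0.8620
  β = 0.8620: g = 0.00869, g' = -0.5678 → β = 0.8773
  β = 0.8773: g = -0.00005, g' = -0.5743 → β = 0.8772
Converged at β = 0.8772.
Compositions from xᵢ = zᵢ/(1+β(Kᵢ−1)), yᵢ = Kᵢxᵢ:
  ethyl acetate: x = 0.0480, y = 0.1300
  benzene: x = 0.1829, y = 0.4381
  1-propanol: x = 0.0487, y = 0.0723
  p-xylene: x = 0.3656, y = 0.2121
  o-xylene: x = 0.3547, y = 0.1476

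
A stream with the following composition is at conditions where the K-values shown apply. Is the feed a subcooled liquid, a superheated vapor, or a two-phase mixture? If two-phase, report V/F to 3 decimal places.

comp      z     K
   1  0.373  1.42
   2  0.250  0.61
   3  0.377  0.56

ΣzᵢKᵢ = 0.893; Σzᵢ/Kᵢ = 1.346.
Since ΣzᵢKᵢ < 1 the mixture is below its bubble point — single liquid phase.

subcooled liquid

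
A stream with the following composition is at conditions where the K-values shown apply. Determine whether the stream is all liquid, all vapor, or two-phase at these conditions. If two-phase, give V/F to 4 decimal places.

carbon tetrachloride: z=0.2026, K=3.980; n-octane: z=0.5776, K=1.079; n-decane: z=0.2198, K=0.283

ΣzᵢKᵢ = 1.4918; Σzᵢ/Kᵢ = 1.3629.
Both exceed 1, so a two-phase solution exists.
Material balance + equilibrium reduce to Σ zᵢ(Kᵢ−1)/(1+ψ(Kᵢ−1)) = 0.
Iterate (Newton) starting at ψ = 0.5:
  ψ = 0.5000: g = 0.04070, g' = -0.5681 → ψ = 0.5716
  ψ = 0.5716: g = -0.00007, g' = -0.5739 → ψ = 0.5715
Converged at ψ = 0.5715.

two-phase, V/F = 0.5715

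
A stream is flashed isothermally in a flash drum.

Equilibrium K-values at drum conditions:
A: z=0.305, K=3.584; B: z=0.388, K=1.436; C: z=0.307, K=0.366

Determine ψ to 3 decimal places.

ψ = 0.783

Let ψ = V/F and solve Σ zᵢ(Kᵢ−1)/(1+ψ(Kᵢ−1)) = 0.
Check two-phase: ΣzᵢKᵢ = 1.763 > 1 and Σzᵢ/Kᵢ = 1.194 > 1, so g(0) = 0.763 > 0 and g(1) = -0.194 < 0.
Newton iteration, ψ⁰ = 0.55:
  ψ = 0.550: g = 0.1631, g' = -0.686 → ψ = 0.788
  ψ = 0.788: g = -0.0032, g' = -0.754 → ψ = 0.783
Converged at ψ = 0.783.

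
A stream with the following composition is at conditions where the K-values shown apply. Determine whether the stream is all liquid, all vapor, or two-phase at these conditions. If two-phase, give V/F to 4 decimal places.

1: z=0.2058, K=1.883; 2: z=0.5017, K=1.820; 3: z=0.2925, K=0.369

two-phase, V/F = 0.7722

ΣzᵢKᵢ = 1.4085; Σzᵢ/Kᵢ = 1.1776.
Both exceed 1, so a two-phase solution exists.
Let ψ = V/F and solve Σ zᵢ(Kᵢ−1)/(1+ψ(Kᵢ−1)) = 0.
Newton iteration, ψ⁰ = 0.5:
  ψ = 0.5000: g = 0.14819, g' = -0.4955 → ψ = 0.7991
  ψ = 0.7991: g = -0.01721, g' = -0.6521 → ψ = 0.7727
  ψ = 0.7727: g = -0.00034, g' = -0.6266 → ψ = 0.7722
Converged at ψ = 0.7722.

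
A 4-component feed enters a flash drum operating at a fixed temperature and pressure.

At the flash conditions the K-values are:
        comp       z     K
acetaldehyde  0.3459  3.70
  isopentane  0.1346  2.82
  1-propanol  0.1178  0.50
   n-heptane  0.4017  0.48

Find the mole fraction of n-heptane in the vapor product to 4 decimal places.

Newton iteration, ψ⁰ = 0.5:
  ψ = 0.5000: g = 0.16487, g' = -0.8295 → ψ = 0.6987
  ψ = 0.6987: g = 0.01275, g' = -0.7266 → ψ = 0.7163
Converged at ψ = 0.7163.
Compositions from xᵢ = zᵢ/(1+ψ(Kᵢ−1)), yᵢ = Kᵢxᵢ:
  acetaldehyde: x = 0.1179, y = 0.4362
  isopentane: x = 0.0584, y = 0.1648
  1-propanol: x = 0.1835, y = 0.0918
  n-heptane: x = 0.6401, y = 0.3073

y_n-heptane = 0.3073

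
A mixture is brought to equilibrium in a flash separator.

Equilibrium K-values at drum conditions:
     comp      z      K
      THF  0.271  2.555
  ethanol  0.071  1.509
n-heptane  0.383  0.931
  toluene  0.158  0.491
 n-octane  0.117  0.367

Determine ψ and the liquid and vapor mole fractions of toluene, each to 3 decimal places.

Rachford–Rice: g(ψ) = Σ zᵢ(Kᵢ−1)/(1+ψ(Kᵢ−1)) = 0.
Check two-phase: ΣzᵢKᵢ = 1.277 > 1 and Σzᵢ/Kᵢ = 1.205 > 1, so g(0) = 0.277 > 0 and g(1) = -0.205 < 0.
Newton iteration, ψ⁰ = 0.5:
  ψ = 0.500: g = 0.0223, g' = -0.395 → ψ = 0.556
  ψ = 0.556: g = 0.0001, g' = -0.393 → ψ = 0.557
Converged at ψ = 0.557.
Compositions from xᵢ = zᵢ/(1+ψ(Kᵢ−1)), yᵢ = Kᵢxᵢ:
  THF: x = 0.145, y = 0.371
  ethanol: x = 0.055, y = 0.083
  n-heptane: x = 0.398, y = 0.371
  toluene: x = 0.220, y = 0.108
  n-octane: x = 0.181, y = 0.066

ψ = 0.557, x_toluene = 0.220, y_toluene = 0.108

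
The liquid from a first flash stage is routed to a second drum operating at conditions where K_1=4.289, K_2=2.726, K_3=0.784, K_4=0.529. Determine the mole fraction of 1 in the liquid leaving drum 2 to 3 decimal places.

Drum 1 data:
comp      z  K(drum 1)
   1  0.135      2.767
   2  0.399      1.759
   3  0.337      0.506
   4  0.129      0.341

Drum 1:
Material balance + equilibrium reduce to Σ zᵢ(Kᵢ−1)/(1+ψ₁(Kᵢ−1)) = 0.
g(0) = ΣzᵢKᵢ − 1 = 0.290 and g(1) = 1 − Σzᵢ/Kᵢ = -0.320, so a root lies in (0, 1).
Iterate (Newton) starting at ψ₁ = 0.33:
  ψ₁ = 0.330: g = 0.0853, g' = -0.524 → ψ₁ = 0.493
  ψ₁ = 0.493: g = 0.0020, g' = -0.509 → ψ₁ = 0.497
Converged at ψ₁ = 0.497.
Drum-1 compositions:
  1: x = 0.072, y = 0.199
  2: x = 0.290, y = 0.510
  3: x = 0.447, y = 0.226
  4: x = 0.192, y = 0.065
Drum-2 feed = drum-1 liquid: z₂ = (0.0719, 0.2898, 0.4466, 0.1918).
Drum 2:
Rachford–Rice: g(ψ₂) = Σ zᵢ(Kᵢ−1)/(1+ψ₂(Kᵢ−1)) = 0.
Feasibility: ΣzᵢKᵢ = 1.550, Σzᵢ/Kᵢ = 1.055 — both > 1, two phases present.
Newton iteration, ψ₂⁰ = 0.5:
  ψ₂ = 0.500: g = 0.1316, g' = -0.459 → ψ₂ = 0.787
  ψ₂ = 0.787: g = 0.0183, g' = -0.353 → ψ₂ = 0.839
Converged at ψ₂ = 0.839.
  1: x = 0.019, y = 0.082
  2: x = 0.118, y = 0.323
  3: x = 0.545, y = 0.428
  4: x = 0.317, y = 0.168

x_1 (drum 2) = 0.019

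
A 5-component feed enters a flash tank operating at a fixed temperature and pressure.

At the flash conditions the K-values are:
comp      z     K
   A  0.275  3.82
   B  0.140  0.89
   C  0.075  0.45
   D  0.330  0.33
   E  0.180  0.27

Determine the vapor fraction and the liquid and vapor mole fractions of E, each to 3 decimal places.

Material balance + equilibrium reduce to Σ zᵢ(Kᵢ−1)/(1+ψ(Kᵢ−1)) = 0.
Feasibility: ΣzᵢKᵢ = 1.366, Σzᵢ/Kᵢ = 2.063 — both > 1, two phases present.
Iterate (Newton) starting at ψ = 0.39:
  ψ = 0.390: g = -0.1823, g' = -0.994 → ψ = 0.207
  ψ = 0.207: g = 0.0164, g' = -1.237 → ψ = 0.220
Converged at ψ = 0.220.
Compositions from xᵢ = zᵢ/(1+ψ(Kᵢ−1)), yᵢ = Kᵢxᵢ:
  A: x = 0.170, y = 0.648
  B: x = 0.143, y = 0.128
  C: x = 0.085, y = 0.038
  D: x = 0.387, y = 0.128
  E: x = 0.214, y = 0.058

ψ = 0.220, x_E = 0.214, y_E = 0.058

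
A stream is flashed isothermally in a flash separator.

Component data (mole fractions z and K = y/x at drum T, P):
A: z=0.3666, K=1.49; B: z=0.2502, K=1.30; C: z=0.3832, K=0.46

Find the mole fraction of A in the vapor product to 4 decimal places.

Material balance + equilibrium reduce to Σ zᵢ(Kᵢ−1)/(1+V/F(Kᵢ−1)) = 0.
g(0) = ΣzᵢKᵢ − 1 = 0.0478 and g(1) = 1 − Σzᵢ/Kᵢ = -0.2715, so a root lies in (0, 1).
Newton iteration, V/F⁰ = 0.5:
  V/F = 0.5000: g = -0.07391, g' = -0.2835 → V/F = 0.2393
  V/F = 0.2393: g = -0.00682, g' = -0.2375 → V/F = 0.2106
  V/F = 0.2106: g = -0.00004, g' = -0.2345 → V/F = 0.2104
Converged at V/F = 0.2104.
Compositions from xᵢ = zᵢ/(1+V/F(Kᵢ−1)), yᵢ = Kᵢxᵢ:
  A: x = 0.3323, y = 0.4952
  B: x = 0.2353, y = 0.3059
  C: x = 0.4323, y = 0.1989

y_A = 0.4952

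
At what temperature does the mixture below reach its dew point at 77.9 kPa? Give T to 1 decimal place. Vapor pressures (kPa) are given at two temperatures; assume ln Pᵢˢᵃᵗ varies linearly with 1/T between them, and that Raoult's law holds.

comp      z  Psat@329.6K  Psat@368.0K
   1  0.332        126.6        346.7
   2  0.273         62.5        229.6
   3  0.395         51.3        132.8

Dew-point temperature: Σzᵢ·P/Pᵢˢᵃᵗ(T) = 1. Interpolate ln Pᵢˢᵃᵗ = aᵢ + bᵢ/T.
  T = 329.6 K: ΣzᵢP/Pᵢˢᵃᵗ = 1.1444
  T = 368.0 K: ΣzᵢP/Pᵢˢᵃᵗ = 0.3989
  T = 348.8 K: ΣzᵢP/Pᵢˢᵃᵗ = 0.6545
  T = 339.2 K: ΣzᵢP/Pᵢˢᵃᵗ = 0.8580
  T = 334.4 K: ΣzᵢP/Pᵢˢᵃᵗ = 0.9886
  T = 332.0 K: ΣzᵢP/Pᵢˢᵃᵗ = 1.0630
Interpolating between 332.0 K and 334.4 K gives T ≈ 334.0 K.

T = 334.0 K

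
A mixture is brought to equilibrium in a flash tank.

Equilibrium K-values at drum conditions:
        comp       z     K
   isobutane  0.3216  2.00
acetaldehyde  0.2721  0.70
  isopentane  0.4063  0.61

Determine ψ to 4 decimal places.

ψ = 0.2291

Let ψ = V/F and solve Σ zᵢ(Kᵢ−1)/(1+ψ(Kᵢ−1)) = 0.
g(0) = ΣzᵢKᵢ − 1 = 0.0815 and g(1) = 1 − Σzᵢ/Kᵢ = -0.2156, so a root lies in (0, 1).
Iterate (Newton) starting at ψ = 0.5:
  ψ = 0.5000: g = -0.07848, g' = -0.2722 → ψ = 0.2117
  ψ = 0.2117: g = 0.00553, g' = -0.3204 → ψ = 0.2290
  ψ = 0.2290: g = 0.00004, g' = -0.3157 → ψ = 0.2291
Converged at ψ = 0.2291.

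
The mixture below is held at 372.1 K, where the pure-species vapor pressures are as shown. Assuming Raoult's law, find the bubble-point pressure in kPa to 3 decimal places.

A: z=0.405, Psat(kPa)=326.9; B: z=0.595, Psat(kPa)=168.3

Pbub = 232.533 kPa

At the bubble point ψ → 0, so ΣzᵢKᵢ = 1 with Kᵢ = Pᵢˢᵃᵗ/P ⇒ P = ΣzᵢPᵢˢᵃᵗ.
P = 0.405·326.9 + 0.595·168.3 = 232.533 kPa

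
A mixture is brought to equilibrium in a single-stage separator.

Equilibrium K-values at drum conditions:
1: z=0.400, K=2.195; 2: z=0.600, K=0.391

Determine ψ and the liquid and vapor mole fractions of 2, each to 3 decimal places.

ψ = 0.155, x_2 = 0.662, y_2 = 0.259

Rachford–Rice: g(ψ) = Σ zᵢ(Kᵢ−1)/(1+ψ(Kᵢ−1)) = 0.
Feasibility: ΣzᵢKᵢ = 1.113, Σzᵢ/Kᵢ = 1.717 — both > 1, two phases present.
Binary case is linear: z₁(K₁−1)(1+ψ(K₂−1)) + z₂(K₂−1)(1+ψ(K₁−1)) = 0
⇒ ψ = [z₁(K₁−1)+z₂(K₂−1)] / [−(K₁−1)(K₂−1)] = 0.1126/0.7278 = 0.155
Compositions from xᵢ = zᵢ/(1+ψ(Kᵢ−1)), yᵢ = Kᵢxᵢ:
  1: x = 0.338, y = 0.741
  2: x = 0.662, y = 0.259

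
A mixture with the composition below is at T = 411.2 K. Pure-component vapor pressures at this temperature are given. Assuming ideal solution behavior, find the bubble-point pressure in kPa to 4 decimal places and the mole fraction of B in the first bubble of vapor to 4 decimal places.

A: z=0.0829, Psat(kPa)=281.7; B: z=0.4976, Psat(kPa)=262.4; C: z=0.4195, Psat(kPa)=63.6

Pbub = 180.6034 kPa, y_B = 0.7230

At the bubble point ψ → 0, so ΣzᵢKᵢ = 1 with Kᵢ = Pᵢˢᵃᵗ/P ⇒ P = ΣzᵢPᵢˢᵃᵗ.
P = 0.0829·281.7 + 0.4976·262.4 + 0.4195·63.6 = 180.6034 kPa
yᵢ = zᵢPᵢˢᵃᵗ/P ⇒ y_B = 0.4976·262.4/180.6034 = 0.7230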